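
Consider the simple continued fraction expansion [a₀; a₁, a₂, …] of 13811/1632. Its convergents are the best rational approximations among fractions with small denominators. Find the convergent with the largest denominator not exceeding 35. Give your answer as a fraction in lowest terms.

110/13

List convergents until the denominator exceeds the bound:
a_0 = 8: 8/1  (≤ bound)
a_1 = 2: 17/2  (≤ bound)
a_2 = 6: 110/13  (≤ bound)
a_3 = 5: 567/67  (> 35, stop)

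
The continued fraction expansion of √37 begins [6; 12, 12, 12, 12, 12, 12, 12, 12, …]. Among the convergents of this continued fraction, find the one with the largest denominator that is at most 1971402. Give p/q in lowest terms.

1555849/255780

a_0 = 6: 6/1  (≤ bound)
a_1 = 12: 73/12  (≤ bound)
a_2 = 12: 882/145  (≤ bound)
a_3 = 12: 10657/1752  (≤ bound)
a_4 = 12: 128766/21169  (≤ bound)
a_5 = 12: 1555849/255780  (≤ bound)
a_6 = 12: 18798954/3090529  (> 1971402, stop)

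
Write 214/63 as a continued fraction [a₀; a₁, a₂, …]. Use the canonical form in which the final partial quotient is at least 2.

⌊214/63⌋ = 3, remainder 25
⌊63/25⌋ = 2, remainder 13
⌊25/13⌋ = 1, remainder 12
⌊13/12⌋ = 1, remainder 1
⌊12/1⌋ = 12, remainder 0

[3; 2, 1, 1, 12]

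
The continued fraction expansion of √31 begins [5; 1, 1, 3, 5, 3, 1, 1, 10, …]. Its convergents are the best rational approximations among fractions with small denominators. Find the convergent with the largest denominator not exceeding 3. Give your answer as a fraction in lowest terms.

11/2

List convergents until the denominator exceeds the bound:
a_0 = 5: 5/1  (≤ bound)
a_1 = 1: 6/1  (≤ bound)
a_2 = 1: 11/2  (≤ bound)
a_3 = 3: 39/7  (> 3, stop)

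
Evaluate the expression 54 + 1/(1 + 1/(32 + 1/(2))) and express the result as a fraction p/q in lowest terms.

Compute successive convergents:
a_0 = 54: 54/1
a_1 = 1: 55/1
a_2 = 32: 1814/33
a_3 = 2: 3683/67

3683/67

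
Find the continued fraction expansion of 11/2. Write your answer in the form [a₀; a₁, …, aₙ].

[5; 2]

⌊11/2⌋ = 5, remainder 1
⌊2/1⌋ = 2, remainder 0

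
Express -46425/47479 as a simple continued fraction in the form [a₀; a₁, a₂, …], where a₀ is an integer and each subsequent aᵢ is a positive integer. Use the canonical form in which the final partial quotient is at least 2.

Repeatedly divide and take the remainder:
-46425 = -1·47479 + 1054, so a_0 = -1
47479 = 45·1054 + 49, so a_1 = 45
1054 = 21·49 + 25, so a_2 = 21
49 = 1·25 + 24, so a_3 = 1
25 = 1·24 + 1, so a_4 = 1
24 = 24·1 + 0, so a_5 = 24

[-1; 45, 21, 1, 1, 24]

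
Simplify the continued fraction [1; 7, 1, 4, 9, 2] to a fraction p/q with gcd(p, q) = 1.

a_0 = 1: 1/1
a_1 = 7: 8/7
a_2 = 1: 9/8
a_3 = 4: 44/39
a_4 = 9: 405/359
a_5 = 2: 854/757

854/757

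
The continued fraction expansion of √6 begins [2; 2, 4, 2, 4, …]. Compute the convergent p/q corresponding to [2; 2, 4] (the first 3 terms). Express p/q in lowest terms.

22/9

a_0 = 2: 2/1
a_1 = 2: 5/2
a_2 = 4: 22/9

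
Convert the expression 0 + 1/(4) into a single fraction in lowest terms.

1/4

Compute successive convergents:
a_0 = 0: 0/1
a_1 = 4: 1/4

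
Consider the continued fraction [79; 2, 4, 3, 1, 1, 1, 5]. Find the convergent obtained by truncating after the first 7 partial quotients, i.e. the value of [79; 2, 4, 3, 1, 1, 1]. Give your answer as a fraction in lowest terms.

Use the convergent recurrence hₖ = aₖ·hₖ₋₁ + hₖ₋₂ (and likewise for the denominators kₖ):
a_0 = 79: 79/1
a_1 = 2: 159/2
a_2 = 4: 715/9
a_3 = 3: 2304/29
a_4 = 1: 3019/38
a_5 = 1: 5323/67
a_6 = 1: 8342/105

8342/105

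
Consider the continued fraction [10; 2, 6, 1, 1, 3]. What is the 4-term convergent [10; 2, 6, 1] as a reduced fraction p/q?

Compute successive convergents:
a_0 = 10: 10/1
a_1 = 2: 21/2
a_2 = 6: 136/13
a_3 = 1: 157/15

157/15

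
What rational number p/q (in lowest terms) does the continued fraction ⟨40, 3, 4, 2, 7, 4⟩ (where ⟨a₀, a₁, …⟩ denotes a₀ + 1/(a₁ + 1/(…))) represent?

35997/893

Build up convergents one term at a time:
a_0 = 40: 40/1
a_1 = 3: 121/3
a_2 = 4: 524/13
a_3 = 2: 1169/29
a_4 = 7: 8707/216
a_5 = 4: 35997/893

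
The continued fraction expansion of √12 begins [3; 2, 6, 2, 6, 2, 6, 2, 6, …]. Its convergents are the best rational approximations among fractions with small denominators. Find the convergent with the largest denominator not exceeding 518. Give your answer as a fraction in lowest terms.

1351/390

a_0 = 3: 3/1  (≤ bound)
a_1 = 2: 7/2  (≤ bound)
a_2 = 6: 45/13  (≤ bound)
a_3 = 2: 97/28  (≤ bound)
a_4 = 6: 627/181  (≤ bound)
a_5 = 2: 1351/390  (≤ bound)
a_6 = 6: 8733/2521  (> 518, stop)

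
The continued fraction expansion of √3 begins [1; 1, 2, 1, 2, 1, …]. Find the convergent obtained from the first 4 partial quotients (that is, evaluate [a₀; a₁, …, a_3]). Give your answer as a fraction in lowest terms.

Use the convergent recurrence hₖ = aₖ·hₖ₋₁ + hₖ₋₂ (and likewise for the denominators kₖ):
a_0 = 1: 1/1
a_1 = 1: 2/1
a_2 = 2: 5/3
a_3 = 1: 7/4

7/4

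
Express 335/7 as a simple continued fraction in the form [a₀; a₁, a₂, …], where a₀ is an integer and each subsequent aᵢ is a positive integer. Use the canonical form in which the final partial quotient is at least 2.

[47; 1, 6]

Apply division with remainder until the remainder is 0:
⌊335/7⌋ = 47, remainder 6
⌊7/6⌋ = 1, remainder 1
⌊6/1⌋ = 6, remainder 0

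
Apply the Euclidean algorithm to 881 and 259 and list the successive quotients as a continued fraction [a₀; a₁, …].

⌊881/259⌋ = 3, remainder 104
⌊259/104⌋ = 2, remainder 51
⌊104/51⌋ = 2, remainder 2
⌊51/2⌋ = 25, remainder 1
⌊2/1⌋ = 2, remainder 0

[3; 2, 2, 25, 2]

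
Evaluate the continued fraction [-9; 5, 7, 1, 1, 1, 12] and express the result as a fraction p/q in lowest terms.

Start with 12.
1 + 1/(12/1) = 1 + 1/12 = 13/12
1 + 1/(13/12) = 1 + 12/13 = 25/13
1 + 1/(25/13) = 1 + 13/25 = 38/25
7 + 1/(38/25) = 7 + 25/38 = 291/38
5 + 1/(291/38) = 5 + 38/291 = 1493/291
-9 + 1/(1493/291) = -9 + 291/1493 = -13146/1493

-13146/1493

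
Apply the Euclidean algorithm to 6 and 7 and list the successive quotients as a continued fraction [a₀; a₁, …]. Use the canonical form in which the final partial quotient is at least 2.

[0; 1, 6]

6 ÷ 7 → quotient 0, remainder 6
7 ÷ 6 → quotient 1, remainder 1
6 ÷ 1 → quotient 6, remainder 0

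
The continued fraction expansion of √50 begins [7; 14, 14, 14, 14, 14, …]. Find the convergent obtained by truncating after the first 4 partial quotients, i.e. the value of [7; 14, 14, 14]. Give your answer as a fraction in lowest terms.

19601/2772

Start with 14.
14 + 1/(14/1) = 14 + 1/14 = 197/14
14 + 1/(197/14) = 14 + 14/197 = 2772/197
7 + 1/(2772/197) = 7 + 197/2772 = 19601/2772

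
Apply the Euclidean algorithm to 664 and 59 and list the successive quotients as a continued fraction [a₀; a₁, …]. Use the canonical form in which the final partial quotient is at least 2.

[11; 3, 1, 14]

Apply division with remainder until the remainder is 0:
664 = 11·59 + 15, so a_0 = 11
59 = 3·15 + 14, so a_1 = 3
15 = 1·14 + 1, so a_2 = 1
14 = 14·1 + 0, so a_3 = 14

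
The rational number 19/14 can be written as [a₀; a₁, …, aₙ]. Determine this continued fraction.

19 ÷ 14 → quotient 1, remainder 5
14 ÷ 5 → quotient 2, remainder 4
5 ÷ 4 → quotient 1, remainder 1
4 ÷ 1 → quotient 4, remainder 0

[1; 2, 1, 4]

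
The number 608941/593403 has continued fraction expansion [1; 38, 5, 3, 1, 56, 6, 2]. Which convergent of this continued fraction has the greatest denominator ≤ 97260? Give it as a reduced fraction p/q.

a_0 = 1: 1/1  (≤ bound)
a_1 = 38: 39/38  (≤ bound)
a_2 = 5: 196/191  (≤ bound)
a_3 = 3: 627/611  (≤ bound)
a_4 = 1: 823/802  (≤ bound)
a_5 = 56: 46715/45523  (≤ bound)
a_6 = 6: 281113/273940  (> 97260, stop)

46715/45523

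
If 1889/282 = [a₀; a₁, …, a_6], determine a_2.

2

⌊1889/282⌋ = 6, remainder 197
⌊282/197⌋ = 1, remainder 85
⌊197/85⌋ = 2, remainder 27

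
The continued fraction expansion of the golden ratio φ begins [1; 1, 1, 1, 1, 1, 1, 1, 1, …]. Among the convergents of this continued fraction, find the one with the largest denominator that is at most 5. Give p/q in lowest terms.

List convergents until the denominator exceeds the bound:
a_0 = 1: 1/1  (≤ bound)
a_1 = 1: 2/1  (≤ bound)
a_2 = 1: 3/2  (≤ bound)
a_3 = 1: 5/3  (≤ bound)
a_4 = 1: 8/5  (≤ bound)
a_5 = 1: 13/8  (> 5, stop)

8/5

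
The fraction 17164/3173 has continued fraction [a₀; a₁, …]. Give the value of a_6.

Apply division with remainder until the remainder is 0:
⌊17164/3173⌋ = 5, remainder 1299
⌊3173/1299⌋ = 2, remainder 575
⌊1299/575⌋ = 2, remainder 149
⌊575/149⌋ = 3, remainder 128
⌊149/128⌋ = 1, remainder 21
⌊128/21⌋ = 6, remainder 2
⌊21/2⌋ = 10, remainder 1

10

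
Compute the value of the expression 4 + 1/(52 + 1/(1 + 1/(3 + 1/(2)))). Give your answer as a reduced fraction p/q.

1909/475

Use the convergent recurrence hₖ = aₖ·hₖ₋₁ + hₖ₋₂ (and likewise for the denominators kₖ):
a_0 = 4: 4/1
a_1 = 52: 209/52
a_2 = 1: 213/53
a_3 = 3: 848/211
a_4 = 2: 1909/475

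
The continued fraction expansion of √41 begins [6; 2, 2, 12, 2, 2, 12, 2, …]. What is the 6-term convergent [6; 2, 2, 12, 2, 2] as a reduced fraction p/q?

Start with 2.
2 + 1/(2/1) = 2 + 1/2 = 5/2
12 + 1/(5/2) = 12 + 2/5 = 62/5
2 + 1/(62/5) = 2 + 5/62 = 129/62
2 + 1/(129/62) = 2 + 62/129 = 320/129
6 + 1/(320/129) = 6 + 129/320 = 2049/320

2049/320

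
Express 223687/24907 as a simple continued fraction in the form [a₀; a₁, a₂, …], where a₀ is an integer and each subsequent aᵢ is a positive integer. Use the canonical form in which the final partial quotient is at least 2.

[8; 1, 51, 3, 14, 11]

223687 = 8·24907 + 24431, so a_0 = 8
24907 = 1·24431 + 476, so a_1 = 1
24431 = 51·476 + 155, so a_2 = 51
476 = 3·155 + 11, so a_3 = 3
155 = 14·11 + 1, so a_4 = 14
11 = 11·1 + 0, so a_5 = 11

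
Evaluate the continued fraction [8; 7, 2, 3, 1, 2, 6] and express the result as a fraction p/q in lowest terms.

Collapse the nested fraction from the inside out:
Start with 6.
2 + 1/(6/1) = 2 + 1/6 = 13/6
1 + 1/(13/6) = 1 + 6/13 = 19/13
3 + 1/(19/13) = 3 + 13/19 = 70/19
2 + 1/(70/19) = 2 + 19/70 = 159/70
7 + 1/(159/70) = 7 + 70/159 = 1183/159
8 + 1/(1183/159) = 8 + 159/1183 = 9623/1183

9623/1183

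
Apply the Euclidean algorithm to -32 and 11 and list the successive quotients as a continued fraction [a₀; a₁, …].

⌊-32/11⌋ = -3, remainder 1
⌊11/1⌋ = 11, remainder 0

[-3; 11]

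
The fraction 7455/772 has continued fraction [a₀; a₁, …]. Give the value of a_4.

7455 = 9·772 + 507, so a_0 = 9
772 = 1·507 + 265, so a_1 = 1
507 = 1·265 + 242, so a_2 = 1
265 = 1·242 + 23, so a_3 = 1
242 = 10·23 + 12, so a_4 = 10

10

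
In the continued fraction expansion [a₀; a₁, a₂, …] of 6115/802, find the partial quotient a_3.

1

6115 = 7·802 + 501, so a_0 = 7
802 = 1·501 + 301, so a_1 = 1
501 = 1·301 + 200, so a_2 = 1
301 = 1·200 + 101, so a_3 = 1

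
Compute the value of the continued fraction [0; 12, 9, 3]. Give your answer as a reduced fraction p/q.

28/339

Compute successive convergents:
a_0 = 0: 0/1
a_1 = 12: 1/12
a_2 = 9: 9/109
a_3 = 3: 28/339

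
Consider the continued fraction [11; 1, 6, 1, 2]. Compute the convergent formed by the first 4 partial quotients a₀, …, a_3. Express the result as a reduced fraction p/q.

Collapse the nested fraction from the inside out:
Start with 1.
6 + 1/(1/1) = 6 + 1/1 = 7/1
1 + 1/(7/1) = 1 + 1/7 = 8/7
11 + 1/(8/7) = 11 + 7/8 = 95/8

95/8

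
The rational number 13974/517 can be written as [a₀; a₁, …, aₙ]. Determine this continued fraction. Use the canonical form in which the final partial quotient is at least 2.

13974 ÷ 517 → quotient 27, remainder 15
517 ÷ 15 → quotient 34, remainder 7
15 ÷ 7 → quotient 2, remainder 1
7 ÷ 1 → quotient 7, remainder 0

[27; 34, 2, 7]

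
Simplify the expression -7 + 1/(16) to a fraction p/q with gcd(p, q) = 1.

-111/16

Start with 16.
-7 + 1/(16/1) = -7 + 1/16 = -111/16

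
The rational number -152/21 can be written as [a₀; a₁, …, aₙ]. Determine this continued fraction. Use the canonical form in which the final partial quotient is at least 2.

Repeatedly divide and take the remainder:
⌊-152/21⌋ = -8, remainder 16
⌊21/16⌋ = 1, remainder 5
⌊16/5⌋ = 3, remainder 1
⌊5/1⌋ = 5, remainder 0

[-8; 1, 3, 5]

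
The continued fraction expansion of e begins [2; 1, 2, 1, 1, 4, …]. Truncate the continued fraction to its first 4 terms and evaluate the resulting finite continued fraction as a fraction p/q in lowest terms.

Compute successive convergents:
a_0 = 2: 2/1
a_1 = 1: 3/1
a_2 = 2: 8/3
a_3 = 1: 11/4

11/4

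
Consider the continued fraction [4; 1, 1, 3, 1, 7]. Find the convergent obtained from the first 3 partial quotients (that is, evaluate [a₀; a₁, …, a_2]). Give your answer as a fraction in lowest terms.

9/2

a_0 = 4: 4/1
a_1 = 1: 5/1
a_2 = 1: 9/2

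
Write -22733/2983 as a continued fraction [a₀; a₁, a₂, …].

[-8; 2, 1, 1, 1, 3, 7, 14]

-22733 ÷ 2983 → quotient -8, remainder 1131
2983 ÷ 1131 → quotient 2, remainder 721
1131 ÷ 721 → quotient 1, remainder 410
721 ÷ 410 → quotient 1, remainder 311
410 ÷ 311 → quotient 1, remainder 99
311 ÷ 99 → quotient 3, remainder 14
99 ÷ 14 → quotient 7, remainder 1
14 ÷ 1 → quotient 14, remainder 0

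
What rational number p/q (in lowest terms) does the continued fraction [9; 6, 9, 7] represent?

3583/391

Use the convergent recurrence hₖ = aₖ·hₖ₋₁ + hₖ₋₂ (and likewise for the denominators kₖ):
a_0 = 9: 9/1
a_1 = 6: 55/6
a_2 = 9: 504/55
a_3 = 7: 3583/391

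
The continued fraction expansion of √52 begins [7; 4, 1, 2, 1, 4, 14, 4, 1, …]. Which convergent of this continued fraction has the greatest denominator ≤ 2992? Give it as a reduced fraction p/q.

9223/1279

a_0 = 7: 7/1  (≤ bound)
a_1 = 4: 29/4  (≤ bound)
a_2 = 1: 36/5  (≤ bound)
a_3 = 2: 101/14  (≤ bound)
a_4 = 1: 137/19  (≤ bound)
a_5 = 4: 649/90  (≤ bound)
a_6 = 14: 9223/1279  (≤ bound)
a_7 = 4: 37541/5206  (> 2992, stop)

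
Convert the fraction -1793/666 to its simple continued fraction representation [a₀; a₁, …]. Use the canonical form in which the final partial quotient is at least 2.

⌊-1793/666⌋ = -3, remainder 205
⌊666/205⌋ = 3, remainder 51
⌊205/51⌋ = 4, remainder 1
⌊51/1⌋ = 51, remainder 0

[-3; 3, 4, 51]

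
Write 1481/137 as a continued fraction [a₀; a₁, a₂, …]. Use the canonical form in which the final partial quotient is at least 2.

[10; 1, 4, 3, 1, 2, 2]

Apply division with remainder until the remainder is 0:
1481 ÷ 137 → quotient 10, remainder 111
137 ÷ 111 → quotient 1, remainder 26
111 ÷ 26 → quotient 4, remainder 7
26 ÷ 7 → quotient 3, remainder 5
7 ÷ 5 → quotient 1, remainder 2
5 ÷ 2 → quotient 2, remainder 1
2 ÷ 1 → quotient 2, remainder 0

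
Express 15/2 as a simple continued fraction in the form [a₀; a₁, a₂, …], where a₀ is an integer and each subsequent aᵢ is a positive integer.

[7; 2]

Apply division with remainder until the remainder is 0:
15 ÷ 2 → quotient 7, remainder 1
2 ÷ 1 → quotient 2, remainder 0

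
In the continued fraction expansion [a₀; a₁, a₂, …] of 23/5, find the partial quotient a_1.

1

⌊23/5⌋ = 4, remainder 3
⌊5/3⌋ = 1, remainder 2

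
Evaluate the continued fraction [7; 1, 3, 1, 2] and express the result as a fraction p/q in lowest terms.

a_0 = 7: 7/1
a_1 = 1: 8/1
a_2 = 3: 31/4
a_3 = 1: 39/5
a_4 = 2: 109/14

109/14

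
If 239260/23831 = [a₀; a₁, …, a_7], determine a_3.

1

⌊239260/23831⌋ = 10, remainder 950
⌊23831/950⌋ = 25, remainder 81
⌊950/81⌋ = 11, remainder 59
⌊81/59⌋ = 1, remainder 22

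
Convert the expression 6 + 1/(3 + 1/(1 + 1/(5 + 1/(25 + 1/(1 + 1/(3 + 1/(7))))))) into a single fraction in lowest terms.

Start with 7.
3 + 1/(7/1) = 3 + 1/7 = 22/7
1 + 1/(22/7) = 1 + 7/22 = 29/22
25 + 1/(29/22) = 25 + 22/29 = 747/29
5 + 1/(747/29) = 5 + 29/747 = 3764/747
1 + 1/(3764/747) = 1 + 747/3764 = 4511/3764
3 + 1/(4511/3764) = 3 + 3764/4511 = 17297/4511
6 + 1/(17297/4511) = 6 + 4511/17297 = 108293/17297

108293/17297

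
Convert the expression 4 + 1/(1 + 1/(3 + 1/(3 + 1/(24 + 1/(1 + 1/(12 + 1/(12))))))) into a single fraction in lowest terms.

245589/51497

Starting at the tail and folding back:
Start with 12.
12 + 1/(12/1) = 12 + 1/12 = 145/12
1 + 1/(145/12) = 1 + 12/145 = 157/145
24 + 1/(157/145) = 24 + 145/157 = 3913/157
3 + 1/(3913/157) = 3 + 157/3913 = 11896/3913
3 + 1/(11896/3913) = 3 + 3913/11896 = 39601/11896
1 + 1/(39601/11896) = 1 + 11896/39601 = 51497/39601
4 + 1/(51497/39601) = 4 + 39601/51497 = 245589/51497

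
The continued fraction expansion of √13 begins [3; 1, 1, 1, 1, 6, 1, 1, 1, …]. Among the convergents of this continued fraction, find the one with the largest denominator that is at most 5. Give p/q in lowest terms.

a_0 = 3: 3/1  (≤ bound)
a_1 = 1: 4/1  (≤ bound)
a_2 = 1: 7/2  (≤ bound)
a_3 = 1: 11/3  (≤ bound)
a_4 = 1: 18/5  (≤ bound)
a_5 = 6: 119/33  (> 5, stop)

18/5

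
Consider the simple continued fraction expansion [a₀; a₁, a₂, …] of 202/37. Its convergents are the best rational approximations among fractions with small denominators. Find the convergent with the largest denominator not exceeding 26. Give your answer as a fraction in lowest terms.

71/13

a_0 = 5: 5/1  (≤ bound)
a_1 = 2: 11/2  (≤ bound)
a_2 = 5: 60/11  (≤ bound)
a_3 = 1: 71/13  (≤ bound)
a_4 = 2: 202/37  (> 26, stop)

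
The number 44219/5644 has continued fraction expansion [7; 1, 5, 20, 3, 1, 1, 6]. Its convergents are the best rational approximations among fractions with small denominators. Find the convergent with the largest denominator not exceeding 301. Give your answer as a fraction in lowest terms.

a_0 = 7: 7/1  (≤ bound)
a_1 = 1: 8/1  (≤ bound)
a_2 = 5: 47/6  (≤ bound)
a_3 = 20: 948/121  (≤ bound)
a_4 = 3: 2891/369  (> 301, stop)

948/121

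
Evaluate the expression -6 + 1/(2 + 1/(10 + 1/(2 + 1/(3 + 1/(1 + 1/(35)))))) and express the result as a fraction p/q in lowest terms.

Use the convergent recurrence hₖ = aₖ·hₖ₋₁ + hₖ₋₂ (and likewise for the denominators kₖ):
a_0 = -6: -6/1
a_1 = 2: -11/2
a_2 = 10: -116/21
a_3 = 2: -243/44
a_4 = 3: -845/153
a_5 = 1: -1088/197
a_6 = 35: -38925/7048

-38925/7048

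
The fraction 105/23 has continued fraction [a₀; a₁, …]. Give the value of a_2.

1

Run the Euclidean algorithm, recording each quotient:
105 = 4·23 + 13, so a_0 = 4
23 = 1·13 + 10, so a_1 = 1
13 = 1·10 + 3, so a_2 = 1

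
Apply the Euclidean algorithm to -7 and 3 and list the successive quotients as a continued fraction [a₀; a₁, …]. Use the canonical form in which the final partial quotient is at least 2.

[-3; 1, 2]

-7 ÷ 3 → quotient -3, remainder 2
3 ÷ 2 → quotient 1, remainder 1
2 ÷ 1 → quotient 2, remainder 0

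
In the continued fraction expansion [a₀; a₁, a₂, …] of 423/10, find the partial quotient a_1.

423 = 42·10 + 3, so a_0 = 42
10 = 3·3 + 1, so a_1 = 3

3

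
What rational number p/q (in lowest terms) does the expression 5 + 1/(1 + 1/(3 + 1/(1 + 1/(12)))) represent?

Use the convergent recurrence hₖ = aₖ·hₖ₋₁ + hₖ₋₂ (and likewise for the denominators kₖ):
a_0 = 5: 5/1
a_1 = 1: 6/1
a_2 = 3: 23/4
a_3 = 1: 29/5
a_4 = 12: 371/64

371/64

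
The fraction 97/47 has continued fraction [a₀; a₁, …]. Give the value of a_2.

1

⌊97/47⌋ = 2, remainder 3
⌊47/3⌋ = 15, remainder 2
⌊3/2⌋ = 1, remainder 1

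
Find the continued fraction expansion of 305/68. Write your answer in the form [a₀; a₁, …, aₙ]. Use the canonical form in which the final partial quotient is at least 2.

[4; 2, 16, 2]

Run the Euclidean algorithm, recording each quotient:
305 = 4·68 + 33, so a_0 = 4
68 = 2·33 + 2, so a_1 = 2
33 = 16·2 + 1, so a_2 = 16
2 = 2·1 + 0, so a_3 = 2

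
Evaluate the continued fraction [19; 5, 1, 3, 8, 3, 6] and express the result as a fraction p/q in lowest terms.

a_0 = 19: 19/1
a_1 = 5: 96/5
a_2 = 1: 115/6
a_3 = 3: 441/23
a_4 = 8: 3643/190
a_5 = 3: 11370/593
a_6 = 6: 71863/3748

71863/3748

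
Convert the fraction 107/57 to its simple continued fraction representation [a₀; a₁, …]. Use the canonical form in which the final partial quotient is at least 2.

Apply division with remainder until the remainder is 0:
⌊107/57⌋ = 1, remainder 50
⌊57/50⌋ = 1, remainder 7
⌊50/7⌋ = 7, remainder 1
⌊7/1⌋ = 7, remainder 0

[1; 1, 7, 7]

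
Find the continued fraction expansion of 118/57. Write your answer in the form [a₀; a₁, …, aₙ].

[2; 14, 4]

⌊118/57⌋ = 2, remainder 4
⌊57/4⌋ = 14, remainder 1
⌊4/1⌋ = 4, remainder 0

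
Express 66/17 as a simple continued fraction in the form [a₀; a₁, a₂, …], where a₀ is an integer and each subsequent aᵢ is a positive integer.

66 = 3·17 + 15, so a_0 = 3
17 = 1·15 + 2, so a_1 = 1
15 = 7·2 + 1, so a_2 = 7
2 = 2·1 + 0, so a_3 = 2

[3; 1, 7, 2]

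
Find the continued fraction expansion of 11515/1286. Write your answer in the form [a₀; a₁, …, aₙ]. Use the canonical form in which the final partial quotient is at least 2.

[8; 1, 20, 1, 3, 1, 11]

⌊11515/1286⌋ = 8, remainder 1227
⌊1286/1227⌋ = 1, remainder 59
⌊1227/59⌋ = 20, remainder 47
⌊59/47⌋ = 1, remainder 12
⌊47/12⌋ = 3, remainder 11
⌊12/11⌋ = 1, remainder 1
⌊11/1⌋ = 11, remainder 0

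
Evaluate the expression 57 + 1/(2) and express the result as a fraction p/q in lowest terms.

Start with 2.
57 + 1/(2/1) = 57 + 1/2 = 115/2

115/2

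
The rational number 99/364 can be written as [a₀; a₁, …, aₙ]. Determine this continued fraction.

[0; 3, 1, 2, 10, 1, 2]

99 = 0·364 + 99, so a_0 = 0
364 = 3·99 + 67, so a_1 = 3
99 = 1·67 + 32, so a_2 = 1
67 = 2·32 + 3, so a_3 = 2
32 = 10·3 + 2, so a_4 = 10
3 = 1·2 + 1, so a_5 = 1
2 = 2·1 + 0, so a_6 = 2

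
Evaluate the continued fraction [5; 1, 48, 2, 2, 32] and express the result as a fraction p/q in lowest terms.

Start with 32.
2 + 1/(32/1) = 2 + 1/32 = 65/32
2 + 1/(65/32) = 2 + 32/65 = 162/65
48 + 1/(162/65) = 48 + 65/162 = 7841/162
1 + 1/(7841/162) = 1 + 162/7841 = 8003/7841
5 + 1/(8003/7841) = 5 + 7841/8003 = 47856/8003

47856/8003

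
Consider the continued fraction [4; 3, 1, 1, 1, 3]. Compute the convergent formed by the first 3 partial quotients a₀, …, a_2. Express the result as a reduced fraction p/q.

17/4

a_0 = 4: 4/1
a_1 = 3: 13/3
a_2 = 1: 17/4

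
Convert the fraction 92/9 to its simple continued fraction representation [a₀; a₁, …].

[10; 4, 2]

Run the Euclidean algorithm, recording each quotient:
92 ÷ 9 → quotient 10, remainder 2
9 ÷ 2 → quotient 4, remainder 1
2 ÷ 1 → quotient 2, remainder 0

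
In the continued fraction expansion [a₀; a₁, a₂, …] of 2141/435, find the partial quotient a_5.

Apply division with remainder until the remainder is 0:
2141 = 4·435 + 401, so a_0 = 4
435 = 1·401 + 34, so a_1 = 1
401 = 11·34 + 27, so a_2 = 11
34 = 1·27 + 7, so a_3 = 1
27 = 3·7 + 6, so a_4 = 3
7 = 1·6 + 1, so a_5 = 1

1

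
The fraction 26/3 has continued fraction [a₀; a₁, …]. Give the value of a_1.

26 = 8·3 + 2, so a_0 = 8
3 = 1·2 + 1, so a_1 = 1

1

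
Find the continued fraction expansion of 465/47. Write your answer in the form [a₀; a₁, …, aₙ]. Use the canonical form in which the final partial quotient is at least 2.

Run the Euclidean algorithm, recording each quotient:
⌊465/47⌋ = 9, remainder 42
⌊47/42⌋ = 1, remainder 5
⌊42/5⌋ = 8, remainder 2
⌊5/2⌋ = 2, remainder 1
⌊2/1⌋ = 2, remainder 0

[9; 1, 8, 2, 2]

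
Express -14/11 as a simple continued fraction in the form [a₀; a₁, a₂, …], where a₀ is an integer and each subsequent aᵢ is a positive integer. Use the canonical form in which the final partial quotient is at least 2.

[-2; 1, 2, 1, 2]

-14 ÷ 11 → quotient -2, remainder 8
11 ÷ 8 → quotient 1, remainder 3
8 ÷ 3 → quotient 2, remainder 2
3 ÷ 2 → quotient 1, remainder 1
2 ÷ 1 → quotient 2, remainder 0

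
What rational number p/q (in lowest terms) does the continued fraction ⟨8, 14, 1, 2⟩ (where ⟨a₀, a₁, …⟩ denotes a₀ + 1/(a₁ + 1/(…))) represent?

Use the convergent recurrence hₖ = aₖ·hₖ₋₁ + hₖ₋₂ (and likewise for the denominators kₖ):
a_0 = 8: 8/1
a_1 = 14: 113/14
a_2 = 1: 121/15
a_3 = 2: 355/44

355/44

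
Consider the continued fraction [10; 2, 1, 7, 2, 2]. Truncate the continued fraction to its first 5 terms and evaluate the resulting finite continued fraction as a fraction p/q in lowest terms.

Work from the innermost term outward:
Start with 2.
7 + 1/(2/1) = 7 + 1/2 = 15/2
1 + 1/(15/2) = 1 + 2/15 = 17/15
2 + 1/(17/15) = 2 + 15/17 = 49/17
10 + 1/(49/17) = 10 + 17/49 = 507/49

507/49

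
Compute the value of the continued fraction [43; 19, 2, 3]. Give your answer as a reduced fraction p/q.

Work from the innermost term outward:
Start with 3.
2 + 1/(3/1) = 2 + 1/3 = 7/3
19 + 1/(7/3) = 19 + 3/7 = 136/7
43 + 1/(136/7) = 43 + 7/136 = 5855/136

5855/136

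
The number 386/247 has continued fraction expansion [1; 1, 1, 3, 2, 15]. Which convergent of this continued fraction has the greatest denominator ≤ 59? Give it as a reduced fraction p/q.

25/16

List convergents until the denominator exceeds the bound:
a_0 = 1: 1/1  (≤ bound)
a_1 = 1: 2/1  (≤ bound)
a_2 = 1: 3/2  (≤ bound)
a_3 = 3: 11/7  (≤ bound)
a_4 = 2: 25/16  (≤ bound)
a_5 = 15: 386/247  (> 59, stop)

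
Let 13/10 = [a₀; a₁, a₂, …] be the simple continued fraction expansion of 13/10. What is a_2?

3

13 ÷ 10 → quotient 1, remainder 3
10 ÷ 3 → quotient 3, remainder 1
3 ÷ 1 → quotient 3, remainder 0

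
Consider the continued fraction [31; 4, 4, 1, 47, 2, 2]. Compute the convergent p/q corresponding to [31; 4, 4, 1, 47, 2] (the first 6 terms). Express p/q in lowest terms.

63382/2029

Start with 2.
47 + 1/(2/1) = 47 + 1/2 = 95/2
1 + 1/(95/2) = 1 + 2/95 = 97/95
4 + 1/(97/95) = 4 + 95/97 = 483/97
4 + 1/(483/97) = 4 + 97/483 = 2029/483
31 + 1/(2029/483) = 31 + 483/2029 = 63382/2029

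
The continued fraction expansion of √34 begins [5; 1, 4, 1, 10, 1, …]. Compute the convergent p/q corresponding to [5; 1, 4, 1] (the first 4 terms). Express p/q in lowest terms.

35/6

Start with 1.
4 + 1/(1/1) = 4 + 1/1 = 5/1
1 + 1/(5/1) = 1 + 1/5 = 6/5
5 + 1/(6/5) = 5 + 5/6 = 35/6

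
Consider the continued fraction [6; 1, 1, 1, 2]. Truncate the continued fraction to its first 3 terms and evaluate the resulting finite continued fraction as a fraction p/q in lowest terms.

Work from the innermost term outward:
Start with 1.
1 + 1/(1/1) = 1 + 1/1 = 2/1
6 + 1/(2/1) = 6 + 1/2 = 13/2

13/2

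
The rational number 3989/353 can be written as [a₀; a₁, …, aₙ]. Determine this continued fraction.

[11; 3, 3, 35]

Repeatedly divide and take the remainder:
3989 = 11·353 + 106, so a_0 = 11
353 = 3·106 + 35, so a_1 = 3
106 = 3·35 + 1, so a_2 = 3
35 = 35·1 + 0, so a_3 = 35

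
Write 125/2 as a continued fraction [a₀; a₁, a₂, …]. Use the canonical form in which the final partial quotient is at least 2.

[62; 2]

Repeatedly divide and take the remainder:
125 ÷ 2 → quotient 62, remainder 1
2 ÷ 1 → quotient 2, remainder 0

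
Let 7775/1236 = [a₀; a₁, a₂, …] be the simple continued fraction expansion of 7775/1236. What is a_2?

7775 ÷ 1236 → quotient 6, remainder 359
1236 ÷ 359 → quotient 3, remainder 159
359 ÷ 159 → quotient 2, remainder 41

2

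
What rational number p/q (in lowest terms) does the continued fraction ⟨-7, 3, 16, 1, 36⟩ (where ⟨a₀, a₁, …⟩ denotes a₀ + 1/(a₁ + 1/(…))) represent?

-12819/1921

Use the convergent recurrence hₖ = aₖ·hₖ₋₁ + hₖ₋₂ (and likewise for the denominators kₖ):
a_0 = -7: -7/1
a_1 = 3: -20/3
a_2 = 16: -327/49
a_3 = 1: -347/52
a_4 = 36: -12819/1921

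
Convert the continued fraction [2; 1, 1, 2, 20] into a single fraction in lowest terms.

Build up convergents one term at a time:
a_0 = 2: 2/1
a_1 = 1: 3/1
a_2 = 1: 5/2
a_3 = 2: 13/5
a_4 = 20: 265/102

265/102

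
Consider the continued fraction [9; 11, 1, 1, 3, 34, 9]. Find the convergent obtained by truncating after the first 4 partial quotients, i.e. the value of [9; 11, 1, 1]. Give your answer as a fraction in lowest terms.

Start with 1.
1 + 1/(1/1) = 1 + 1/1 = 2/1
11 + 1/(2/1) = 11 + 1/2 = 23/2
9 + 1/(23/2) = 9 + 2/23 = 209/23

209/23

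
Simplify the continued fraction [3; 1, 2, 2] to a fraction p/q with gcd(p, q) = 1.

Start with 2.
2 + 1/(2/1) = 2 + 1/2 = 5/2
1 + 1/(5/2) = 1 + 2/5 = 7/5
3 + 1/(7/5) = 3 + 5/7 = 26/7

26/7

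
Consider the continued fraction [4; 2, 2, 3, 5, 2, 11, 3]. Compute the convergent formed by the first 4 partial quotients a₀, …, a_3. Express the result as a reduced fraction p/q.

Use the convergent recurrence hₖ = aₖ·hₖ₋₁ + hₖ₋₂ (and likewise for the denominators kₖ):
a_0 = 4: 4/1
a_1 = 2: 9/2
a_2 = 2: 22/5
a_3 = 3: 75/17

75/17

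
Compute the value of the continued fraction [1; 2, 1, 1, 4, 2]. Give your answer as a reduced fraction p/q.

Work from the innermost term outward:
Start with 2.
4 + 1/(2/1) = 4 + 1/2 = 9/2
1 + 1/(9/2) = 1 + 2/9 = 11/9
1 + 1/(11/9) = 1 + 9/11 = 20/11
2 + 1/(20/11) = 2 + 11/20 = 51/20
1 + 1/(51/20) = 1 + 20/51 = 71/51

71/51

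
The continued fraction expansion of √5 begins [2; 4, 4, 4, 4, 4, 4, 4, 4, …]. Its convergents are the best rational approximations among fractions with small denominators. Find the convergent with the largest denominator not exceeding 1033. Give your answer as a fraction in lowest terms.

List convergents until the denominator exceeds the bound:
a_0 = 2: 2/1  (≤ bound)
a_1 = 4: 9/4  (≤ bound)
a_2 = 4: 38/17  (≤ bound)
a_3 = 4: 161/72  (≤ bound)
a_4 = 4: 682/305  (≤ bound)
a_5 = 4: 2889/1292  (> 1033, stop)

682/305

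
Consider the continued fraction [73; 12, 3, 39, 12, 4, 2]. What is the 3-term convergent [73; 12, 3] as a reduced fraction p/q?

a_0 = 73: 73/1
a_1 = 12: 877/12
a_2 = 3: 2704/37

2704/37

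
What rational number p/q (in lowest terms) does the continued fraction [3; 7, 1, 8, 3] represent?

a_0 = 3: 3/1
a_1 = 7: 22/7
a_2 = 1: 25/8
a_3 = 8: 222/71
a_4 = 3: 691/221

691/221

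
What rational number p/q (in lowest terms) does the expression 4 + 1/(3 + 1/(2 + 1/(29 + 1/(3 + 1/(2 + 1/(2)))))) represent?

15161/3537

Collapse the nested fraction from the inside out:
Start with 2.
2 + 1/(2/1) = 2 + 1/2 = 5/2
3 + 1/(5/2) = 3 + 2/5 = 17/5
29 + 1/(17/5) = 29 + 5/17 = 498/17
2 + 1/(498/17) = 2 + 17/498 = 1013/498
3 + 1/(1013/498) = 3 + 498/1013 = 3537/1013
4 + 1/(3537/1013) = 4 + 1013/3537 = 15161/3537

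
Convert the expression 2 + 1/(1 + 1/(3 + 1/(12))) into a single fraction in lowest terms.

135/49

a_0 = 2: 2/1
a_1 = 1: 3/1
a_2 = 3: 11/4
a_3 = 12: 135/49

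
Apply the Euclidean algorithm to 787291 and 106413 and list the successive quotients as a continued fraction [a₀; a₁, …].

[7; 2, 1, 1, 25, 6, 34, 4]

Run the Euclidean algorithm, recording each quotient:
787291 = 7·106413 + 42400, so a_0 = 7
106413 = 2·42400 + 21613, so a_1 = 2
42400 = 1·21613 + 20787, so a_2 = 1
21613 = 1·20787 + 826, so a_3 = 1
20787 = 25·826 + 137, so a_4 = 25
826 = 6·137 + 4, so a_5 = 6
137 = 34·4 + 1, so a_6 = 34
4 = 4·1 + 0, so a_7 = 4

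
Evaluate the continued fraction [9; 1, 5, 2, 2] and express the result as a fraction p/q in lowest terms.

315/32

Use the convergent recurrence hₖ = aₖ·hₖ₋₁ + hₖ₋₂ (and likewise for the denominators kₖ):
a_0 = 9: 9/1
a_1 = 1: 10/1
a_2 = 5: 59/6
a_3 = 2: 128/13
a_4 = 2: 315/32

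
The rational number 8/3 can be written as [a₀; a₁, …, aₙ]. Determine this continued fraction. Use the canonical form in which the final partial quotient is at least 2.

[2; 1, 2]

8 ÷ 3 → quotient 2, remainder 2
3 ÷ 2 → quotient 1, remainder 1
2 ÷ 1 → quotient 2, remainder 0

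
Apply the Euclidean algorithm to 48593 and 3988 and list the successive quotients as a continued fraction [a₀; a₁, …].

48593 ÷ 3988 → quotient 12, remainder 737
3988 ÷ 737 → quotient 5, remainder 303
737 ÷ 303 → quotient 2, remainder 131
303 ÷ 131 → quotient 2, remainder 41
131 ÷ 41 → quotient 3, remainder 8
41 ÷ 8 → quotient 5, remainder 1
8 ÷ 1 → quotient 8, remainder 0

[12; 5, 2, 2, 3, 5, 8]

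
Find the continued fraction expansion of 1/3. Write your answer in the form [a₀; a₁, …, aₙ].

[0; 3]

Run the Euclidean algorithm, recording each quotient:
1 = 0·3 + 1, so a_0 = 0
3 = 3·1 + 0, so a_1 = 3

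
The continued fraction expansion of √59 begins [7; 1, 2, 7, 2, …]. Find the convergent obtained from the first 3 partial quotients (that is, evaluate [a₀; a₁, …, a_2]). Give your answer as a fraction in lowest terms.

23/3

Start with 2.
1 + 1/(2/1) = 1 + 1/2 = 3/2
7 + 1/(3/2) = 7 + 2/3 = 23/3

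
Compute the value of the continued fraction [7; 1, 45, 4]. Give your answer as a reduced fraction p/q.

Start with 4.
45 + 1/(4/1) = 45 + 1/4 = 181/4
1 + 1/(181/4) = 1 + 4/181 = 185/181
7 + 1/(185/181) = 7 + 181/185 = 1476/185

1476/185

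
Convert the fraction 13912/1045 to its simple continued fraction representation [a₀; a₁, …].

13912 = 13·1045 + 327, so a_0 = 13
1045 = 3·327 + 64, so a_1 = 3
327 = 5·64 + 7, so a_2 = 5
64 = 9·7 + 1, so a_3 = 9
7 = 7·1 + 0, so a_4 = 7

[13; 3, 5, 9, 7]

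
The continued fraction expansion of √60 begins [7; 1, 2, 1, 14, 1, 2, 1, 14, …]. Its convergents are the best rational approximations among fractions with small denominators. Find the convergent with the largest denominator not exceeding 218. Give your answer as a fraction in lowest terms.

1433/185

a_0 = 7: 7/1  (≤ bound)
a_1 = 1: 8/1  (≤ bound)
a_2 = 2: 23/3  (≤ bound)
a_3 = 1: 31/4  (≤ bound)
a_4 = 14: 457/59  (≤ bound)
a_5 = 1: 488/63  (≤ bound)
a_6 = 2: 1433/185  (≤ bound)
a_7 = 1: 1921/248  (> 218, stop)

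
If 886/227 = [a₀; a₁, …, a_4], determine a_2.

886 = 3·227 + 205, so a_0 = 3
227 = 1·205 + 22, so a_1 = 1
205 = 9·22 + 7, so a_2 = 9

9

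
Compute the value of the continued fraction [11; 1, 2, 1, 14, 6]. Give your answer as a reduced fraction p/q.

4205/358

Starting at the tail and folding back:
Start with 6.
14 + 1/(6/1) = 14 + 1/6 = 85/6
1 + 1/(85/6) = 1 + 6/85 = 91/85
2 + 1/(91/85) = 2 + 85/91 = 267/91
1 + 1/(267/91) = 1 + 91/267 = 358/267
11 + 1/(358/267) = 11 + 267/358 = 4205/358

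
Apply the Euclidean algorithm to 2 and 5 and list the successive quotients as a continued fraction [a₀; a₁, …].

[0; 2, 2]

2 ÷ 5 → quotient 0, remainder 2
5 ÷ 2 → quotient 2, remainder 1
2 ÷ 1 → quotient 2, remainder 0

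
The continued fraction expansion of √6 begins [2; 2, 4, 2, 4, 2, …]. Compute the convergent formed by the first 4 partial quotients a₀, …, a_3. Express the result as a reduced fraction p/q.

a_0 = 2: 2/1
a_1 = 2: 5/2
a_2 = 4: 22/9
a_3 = 2: 49/20

49/20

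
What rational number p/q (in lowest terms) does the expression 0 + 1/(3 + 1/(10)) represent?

Compute successive convergents:
a_0 = 0: 0/1
a_1 = 3: 1/3
a_2 = 10: 10/31

10/31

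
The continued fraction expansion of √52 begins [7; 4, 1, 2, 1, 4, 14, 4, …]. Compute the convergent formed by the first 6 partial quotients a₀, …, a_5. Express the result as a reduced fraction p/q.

a_0 = 7: 7/1
a_1 = 4: 29/4
a_2 = 1: 36/5
a_3 = 2: 101/14
a_4 = 1: 137/19
a_5 = 4: 649/90

649/90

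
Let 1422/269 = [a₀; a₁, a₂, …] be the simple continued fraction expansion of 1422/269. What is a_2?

1422 ÷ 269 → quotient 5, remainder 77
269 ÷ 77 → quotient 3, remainder 38
77 ÷ 38 → quotient 2, remainder 1

2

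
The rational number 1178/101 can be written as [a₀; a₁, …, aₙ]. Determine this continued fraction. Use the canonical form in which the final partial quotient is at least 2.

⌊1178/101⌋ = 11, remainder 67
⌊101/67⌋ = 1, remainder 34
⌊67/34⌋ = 1, remainder 33
⌊34/33⌋ = 1, remainder 1
⌊33/1⌋ = 33, remainder 0

[11; 1, 1, 1, 33]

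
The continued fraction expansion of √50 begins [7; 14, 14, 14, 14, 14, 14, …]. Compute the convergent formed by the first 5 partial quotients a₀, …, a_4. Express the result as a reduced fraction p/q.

Start with 14.
14 + 1/(14/1) = 14 + 1/14 = 197/14
14 + 1/(197/14) = 14 + 14/197 = 2772/197
14 + 1/(2772/197) = 14 + 197/2772 = 39005/2772
7 + 1/(39005/2772) = 7 + 2772/39005 = 275807/39005

275807/39005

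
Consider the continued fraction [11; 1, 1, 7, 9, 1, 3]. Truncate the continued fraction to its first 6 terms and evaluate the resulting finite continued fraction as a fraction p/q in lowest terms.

Collapse the nested fraction from the inside out:
Start with 1.
9 + 1/(1/1) = 9 + 1/1 = 10/1
7 + 1/(10/1) = 7 + 1/10 = 71/10
1 + 1/(71/10) = 1 + 10/71 = 81/71
1 + 1/(81/71) = 1 + 71/81 = 152/81
11 + 1/(152/81) = 11 + 81/152 = 1753/152

1753/152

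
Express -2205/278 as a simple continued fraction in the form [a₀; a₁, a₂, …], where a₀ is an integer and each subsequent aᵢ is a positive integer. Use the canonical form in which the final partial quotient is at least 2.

Repeatedly divide and take the remainder:
-2205 = -8·278 + 19, so a_0 = -8
278 = 14·19 + 12, so a_1 = 14
19 = 1·12 + 7, so a_2 = 1
12 = 1·7 + 5, so a_3 = 1
7 = 1·5 + 2, so a_4 = 1
5 = 2·2 + 1, so a_5 = 2
2 = 2·1 + 0, so a_6 = 2

[-8; 14, 1, 1, 1, 2, 2]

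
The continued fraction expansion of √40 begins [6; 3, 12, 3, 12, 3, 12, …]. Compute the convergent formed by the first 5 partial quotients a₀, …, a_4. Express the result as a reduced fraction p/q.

8886/1405

Starting at the tail and folding back:
Start with 12.
3 + 1/(12/1) = 3 + 1/12 = 37/12
12 + 1/(37/12) = 12 + 12/37 = 456/37
3 + 1/(456/37) = 3 + 37/456 = 1405/456
6 + 1/(1405/456) = 6 + 456/1405 = 8886/1405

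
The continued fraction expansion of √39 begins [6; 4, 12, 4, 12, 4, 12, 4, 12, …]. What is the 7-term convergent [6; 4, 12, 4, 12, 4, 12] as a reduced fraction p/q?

764394/122401

Start with 12.
4 + 1/(12/1) = 4 + 1/12 = 49/12
12 + 1/(49/12) = 12 + 12/49 = 600/49
4 + 1/(600/49) = 4 + 49/600 = 2449/600
12 + 1/(2449/600) = 12 + 600/2449 = 29988/2449
4 + 1/(29988/2449) = 4 + 2449/29988 = 122401/29988
6 + 1/(122401/29988) = 6 + 29988/122401 = 764394/122401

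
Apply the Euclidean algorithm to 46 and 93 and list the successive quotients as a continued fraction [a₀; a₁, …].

[0; 2, 46]

46 ÷ 93 → quotient 0, remainder 46
93 ÷ 46 → quotient 2, remainder 1
46 ÷ 1 → quotient 46, remainder 0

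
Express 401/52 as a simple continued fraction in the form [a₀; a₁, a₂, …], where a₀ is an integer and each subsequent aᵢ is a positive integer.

[7; 1, 2, 2, 7]

401 = 7·52 + 37, so a_0 = 7
52 = 1·37 + 15, so a_1 = 1
37 = 2·15 + 7, so a_2 = 2
15 = 2·7 + 1, so a_3 = 2
7 = 7·1 + 0, so a_4 = 7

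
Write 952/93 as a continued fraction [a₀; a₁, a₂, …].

⌊952/93⌋ = 10, remainder 22
⌊93/22⌋ = 4, remainder 5
⌊22/5⌋ = 4, remainder 2
⌊5/2⌋ = 2, remainder 1
⌊2/1⌋ = 2, remainder 0

[10; 4, 4, 2, 2]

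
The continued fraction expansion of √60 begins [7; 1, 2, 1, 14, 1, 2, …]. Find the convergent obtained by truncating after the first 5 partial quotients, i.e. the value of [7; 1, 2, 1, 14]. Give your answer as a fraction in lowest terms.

Work from the innermost term outward:
Start with 14.
1 + 1/(14/1) = 1 + 1/14 = 15/14
2 + 1/(15/14) = 2 + 14/15 = 44/15
1 + 1/(44/15) = 1 + 15/44 = 59/44
7 + 1/(59/44) = 7 + 44/59 = 457/59

457/59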